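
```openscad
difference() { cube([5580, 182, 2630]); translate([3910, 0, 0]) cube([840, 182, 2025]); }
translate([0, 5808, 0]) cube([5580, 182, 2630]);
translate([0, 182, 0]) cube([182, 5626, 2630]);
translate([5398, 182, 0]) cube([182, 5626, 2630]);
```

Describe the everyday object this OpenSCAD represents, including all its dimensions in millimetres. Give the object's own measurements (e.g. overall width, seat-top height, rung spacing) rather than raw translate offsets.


A single room: four walls, each 2630 mm tall and 182 mm thick, enclosing an outside footprint 5580×5990 mm (x × y), no floor or roof. The front and back walls (−y and +y sides) run the full x-width; the side walls fit between their inner faces. A door opening 840 mm wide and 2025 mm tall is cut through the front wall from the floor up, its −x edge 3910 mm from the wall's −x end.


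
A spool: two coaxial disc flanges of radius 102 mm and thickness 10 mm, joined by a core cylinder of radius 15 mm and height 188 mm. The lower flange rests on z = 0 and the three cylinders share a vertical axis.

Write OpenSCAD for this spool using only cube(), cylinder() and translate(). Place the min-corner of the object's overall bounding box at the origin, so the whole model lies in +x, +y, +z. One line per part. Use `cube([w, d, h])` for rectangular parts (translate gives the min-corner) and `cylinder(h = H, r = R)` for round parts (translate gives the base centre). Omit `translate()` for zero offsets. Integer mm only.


translate([102, 102, 0]) cylinder(h = 10, r = 102);
translate([102, 102, 10]) cylinder(h = 188, r = 15);
translate([102, 102, 198]) cylinder(h = 10, r = 102);


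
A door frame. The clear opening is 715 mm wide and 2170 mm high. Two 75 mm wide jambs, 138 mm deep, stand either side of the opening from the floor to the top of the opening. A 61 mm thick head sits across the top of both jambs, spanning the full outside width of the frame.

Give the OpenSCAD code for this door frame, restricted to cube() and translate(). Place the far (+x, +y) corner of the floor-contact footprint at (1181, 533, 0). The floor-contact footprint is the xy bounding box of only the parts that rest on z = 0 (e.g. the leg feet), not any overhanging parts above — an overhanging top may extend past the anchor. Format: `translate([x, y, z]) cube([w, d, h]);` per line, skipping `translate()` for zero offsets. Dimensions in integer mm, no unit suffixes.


translate([316, 395, 0]) cube([75, 138, 2170]);
translate([1106, 395, 0]) cube([75, 138, 2170]);
translate([316, 395, 2170]) cube([865, 138, 61]);


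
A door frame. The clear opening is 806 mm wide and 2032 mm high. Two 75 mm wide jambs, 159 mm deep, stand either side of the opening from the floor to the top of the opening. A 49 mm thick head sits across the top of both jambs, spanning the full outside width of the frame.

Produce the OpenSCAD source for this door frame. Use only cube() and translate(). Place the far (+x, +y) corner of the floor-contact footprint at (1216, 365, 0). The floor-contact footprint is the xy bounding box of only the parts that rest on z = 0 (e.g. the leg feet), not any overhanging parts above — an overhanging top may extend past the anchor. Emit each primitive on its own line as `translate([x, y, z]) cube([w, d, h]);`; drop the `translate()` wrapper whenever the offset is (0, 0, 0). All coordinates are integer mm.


translate([260, 206, 0]) cube([75, 159, 2032]);
translate([1141, 206, 0]) cube([75, 159, 2032]);
translate([260, 206, 2032]) cube([956, 159, 49]);


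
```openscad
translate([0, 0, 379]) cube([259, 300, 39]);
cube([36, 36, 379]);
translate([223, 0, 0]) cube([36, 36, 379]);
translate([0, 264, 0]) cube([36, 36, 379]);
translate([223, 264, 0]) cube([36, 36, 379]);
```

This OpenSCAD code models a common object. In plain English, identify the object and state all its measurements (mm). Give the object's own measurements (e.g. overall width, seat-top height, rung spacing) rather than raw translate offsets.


A simple wooden stool: a rectangular seat 259 mm (x) by 300 mm (y), 39 mm thick, top face at z = 418 mm, on four square legs, each 36×36 mm in cross-section. The legs rest on z = 0, each flush with a corner of the seat.


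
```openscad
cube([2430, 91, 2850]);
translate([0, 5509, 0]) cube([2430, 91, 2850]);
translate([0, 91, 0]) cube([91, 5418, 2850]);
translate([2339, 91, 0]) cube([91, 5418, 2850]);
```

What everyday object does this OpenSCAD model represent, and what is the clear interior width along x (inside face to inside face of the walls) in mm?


A house (or room) frame. The interior width is 2248 mm.

Four 2850 mm walls enclosing a rectangle with no floor or roof — a room or house frame. Outside width is 2430 mm and wall thickness is 91 mm, so the interior width is 2430 − 2 × 91 = 2248 mm.


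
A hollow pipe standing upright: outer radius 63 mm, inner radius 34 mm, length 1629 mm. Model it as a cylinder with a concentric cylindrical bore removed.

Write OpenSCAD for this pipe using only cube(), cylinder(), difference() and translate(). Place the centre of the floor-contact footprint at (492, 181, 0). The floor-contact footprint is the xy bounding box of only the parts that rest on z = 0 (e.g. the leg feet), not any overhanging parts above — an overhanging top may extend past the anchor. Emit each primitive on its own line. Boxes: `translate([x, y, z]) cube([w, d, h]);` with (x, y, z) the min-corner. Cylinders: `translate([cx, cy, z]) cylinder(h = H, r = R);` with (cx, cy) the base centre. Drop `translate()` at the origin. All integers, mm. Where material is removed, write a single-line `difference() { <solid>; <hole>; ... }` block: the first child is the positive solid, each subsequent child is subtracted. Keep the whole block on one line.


difference() { translate([492, 181, 0]) cylinder(h = 1629, r = 63); translate([492, 181, 0]) cylinder(h = 1629, r = 34); }


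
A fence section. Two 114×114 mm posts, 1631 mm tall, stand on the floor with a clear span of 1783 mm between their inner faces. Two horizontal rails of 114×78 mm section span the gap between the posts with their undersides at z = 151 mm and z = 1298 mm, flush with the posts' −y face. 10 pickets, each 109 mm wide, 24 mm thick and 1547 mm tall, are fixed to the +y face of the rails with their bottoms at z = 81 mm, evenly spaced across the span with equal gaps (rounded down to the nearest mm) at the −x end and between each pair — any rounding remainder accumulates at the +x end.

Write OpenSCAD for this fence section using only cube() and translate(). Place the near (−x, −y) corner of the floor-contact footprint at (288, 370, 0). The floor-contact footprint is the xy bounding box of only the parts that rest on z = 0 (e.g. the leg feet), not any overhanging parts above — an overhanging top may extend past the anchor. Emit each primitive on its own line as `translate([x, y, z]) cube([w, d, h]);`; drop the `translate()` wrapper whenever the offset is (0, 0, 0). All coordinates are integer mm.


translate([288, 370, 0]) cube([114, 114, 1631]);
translate([2185, 370, 0]) cube([114, 114, 1631]);
translate([402, 370, 151]) cube([1783, 114, 78]);
translate([402, 370, 1298]) cube([1783, 114, 78]);
translate([465, 484, 81]) cube([109, 24, 1547]);
translate([637, 484, 81]) cube([109, 24, 1547]);
translate([809, 484, 81]) cube([109, 24, 1547]);
translate([981, 484, 81]) cube([109, 24, 1547]);
translate([1153, 484, 81]) cube([109, 24, 1547]);
translate([1325, 484, 81]) cube([109, 24, 1547]);
translate([1497, 484, 81]) cube([109, 24, 1547]);
translate([1669, 484, 81]) cube([109, 24, 1547]);
translate([1841, 484, 81]) cube([109, 24, 1547]);
translate([2013, 484, 81]) cube([109, 24, 1547]);


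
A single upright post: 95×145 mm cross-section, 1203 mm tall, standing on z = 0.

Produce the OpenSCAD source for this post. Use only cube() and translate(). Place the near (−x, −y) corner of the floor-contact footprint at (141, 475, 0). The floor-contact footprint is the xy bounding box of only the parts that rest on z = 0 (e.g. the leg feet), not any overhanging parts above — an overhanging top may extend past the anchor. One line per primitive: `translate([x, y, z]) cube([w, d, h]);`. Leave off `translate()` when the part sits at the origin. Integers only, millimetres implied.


translate([141, 475, 0]) cube([95, 145, 1203]);


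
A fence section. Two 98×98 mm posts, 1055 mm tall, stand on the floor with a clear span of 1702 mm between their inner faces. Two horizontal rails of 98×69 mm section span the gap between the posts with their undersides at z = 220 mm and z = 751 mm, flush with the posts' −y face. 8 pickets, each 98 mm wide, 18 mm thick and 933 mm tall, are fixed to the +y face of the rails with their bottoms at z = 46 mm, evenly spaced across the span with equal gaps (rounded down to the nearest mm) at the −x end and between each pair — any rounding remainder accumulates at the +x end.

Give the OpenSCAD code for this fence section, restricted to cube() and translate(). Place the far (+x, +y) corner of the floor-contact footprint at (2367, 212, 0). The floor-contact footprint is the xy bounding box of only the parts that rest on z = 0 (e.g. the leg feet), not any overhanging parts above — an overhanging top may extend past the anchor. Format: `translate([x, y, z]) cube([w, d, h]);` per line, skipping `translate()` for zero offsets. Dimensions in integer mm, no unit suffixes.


translate([469, 114, 0]) cube([98, 98, 1055]);
translate([2269, 114, 0]) cube([98, 98, 1055]);
translate([567, 114, 220]) cube([1702, 98, 69]);
translate([567, 114, 751]) cube([1702, 98, 69]);
translate([669, 212, 46]) cube([98, 18, 933]);
translate([869, 212, 46]) cube([98, 18, 933]);
translate([1069, 212, 46]) cube([98, 18, 933]);
translate([1269, 212, 46]) cube([98, 18, 933]);
translate([1469, 212, 46]) cube([98, 18, 933]);
translate([1669, 212, 46]) cube([98, 18, 933]);
translate([1869, 212, 46]) cube([98, 18, 933]);
translate([2069, 212, 46]) cube([98, 18, 933]);


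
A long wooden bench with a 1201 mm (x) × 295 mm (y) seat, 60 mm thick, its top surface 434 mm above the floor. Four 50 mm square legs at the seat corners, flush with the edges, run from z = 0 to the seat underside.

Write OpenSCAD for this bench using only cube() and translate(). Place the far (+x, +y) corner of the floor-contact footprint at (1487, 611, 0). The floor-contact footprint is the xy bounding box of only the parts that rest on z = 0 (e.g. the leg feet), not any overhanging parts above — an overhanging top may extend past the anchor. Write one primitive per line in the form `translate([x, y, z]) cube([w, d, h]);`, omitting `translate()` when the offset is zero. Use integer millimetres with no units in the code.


translate([286, 316, 374]) cube([1201, 295, 60]);
translate([286, 316, 0]) cube([50, 50, 374]);
translate([286, 561, 0]) cube([50, 50, 374]);
translate([1437, 316, 0]) cube([50, 50, 374]);
translate([1437, 561, 0]) cube([50, 50, 374]);


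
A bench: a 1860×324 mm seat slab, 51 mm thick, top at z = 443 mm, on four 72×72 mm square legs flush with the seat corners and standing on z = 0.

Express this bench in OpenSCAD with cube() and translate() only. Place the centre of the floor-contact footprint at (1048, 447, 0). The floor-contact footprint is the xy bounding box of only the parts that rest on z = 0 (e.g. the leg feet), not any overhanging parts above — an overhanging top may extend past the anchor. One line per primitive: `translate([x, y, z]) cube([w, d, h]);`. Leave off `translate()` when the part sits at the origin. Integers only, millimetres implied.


translate([118, 285, 392]) cube([1860, 324, 51]);
translate([118, 285, 0]) cube([72, 72, 392]);
translate([118, 537, 0]) cube([72, 72, 392]);
translate([1906, 285, 0]) cube([72, 72, 392]);
translate([1906, 537, 0]) cube([72, 72, 392]);


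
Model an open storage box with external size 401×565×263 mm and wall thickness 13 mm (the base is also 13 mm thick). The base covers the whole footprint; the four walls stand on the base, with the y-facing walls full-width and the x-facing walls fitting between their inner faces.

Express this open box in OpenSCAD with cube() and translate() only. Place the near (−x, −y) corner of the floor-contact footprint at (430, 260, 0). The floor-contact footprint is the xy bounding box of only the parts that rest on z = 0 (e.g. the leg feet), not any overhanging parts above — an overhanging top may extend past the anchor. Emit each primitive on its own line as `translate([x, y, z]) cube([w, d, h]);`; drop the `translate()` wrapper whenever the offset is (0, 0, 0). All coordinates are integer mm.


translate([430, 260, 0]) cube([401, 565, 13]);
translate([430, 260, 13]) cube([401, 13, 250]);
translate([430, 812, 13]) cube([401, 13, 250]);
translate([430, 273, 13]) cube([13, 539, 250]);
translate([818, 273, 13]) cube([13, 539, 250]);


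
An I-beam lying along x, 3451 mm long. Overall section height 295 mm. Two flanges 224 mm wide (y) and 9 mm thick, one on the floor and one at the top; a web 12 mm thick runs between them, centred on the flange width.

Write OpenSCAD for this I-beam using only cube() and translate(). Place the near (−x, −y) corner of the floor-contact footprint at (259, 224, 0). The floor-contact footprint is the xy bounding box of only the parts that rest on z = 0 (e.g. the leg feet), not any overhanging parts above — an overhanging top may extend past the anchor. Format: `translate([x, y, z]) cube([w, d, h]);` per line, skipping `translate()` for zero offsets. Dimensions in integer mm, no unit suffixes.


translate([259, 224, 0]) cube([3451, 224, 9]);
translate([259, 330, 9]) cube([3451, 12, 277]);
translate([259, 224, 286]) cube([3451, 224, 9]);


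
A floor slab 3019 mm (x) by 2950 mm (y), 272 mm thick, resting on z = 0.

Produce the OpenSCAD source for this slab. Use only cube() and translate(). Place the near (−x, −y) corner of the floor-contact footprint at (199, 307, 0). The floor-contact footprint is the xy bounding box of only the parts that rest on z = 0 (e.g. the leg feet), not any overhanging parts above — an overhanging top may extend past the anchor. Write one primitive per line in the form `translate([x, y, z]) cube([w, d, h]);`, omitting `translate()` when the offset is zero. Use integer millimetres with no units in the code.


translate([199, 307, 0]) cube([3019, 2950, 272]);


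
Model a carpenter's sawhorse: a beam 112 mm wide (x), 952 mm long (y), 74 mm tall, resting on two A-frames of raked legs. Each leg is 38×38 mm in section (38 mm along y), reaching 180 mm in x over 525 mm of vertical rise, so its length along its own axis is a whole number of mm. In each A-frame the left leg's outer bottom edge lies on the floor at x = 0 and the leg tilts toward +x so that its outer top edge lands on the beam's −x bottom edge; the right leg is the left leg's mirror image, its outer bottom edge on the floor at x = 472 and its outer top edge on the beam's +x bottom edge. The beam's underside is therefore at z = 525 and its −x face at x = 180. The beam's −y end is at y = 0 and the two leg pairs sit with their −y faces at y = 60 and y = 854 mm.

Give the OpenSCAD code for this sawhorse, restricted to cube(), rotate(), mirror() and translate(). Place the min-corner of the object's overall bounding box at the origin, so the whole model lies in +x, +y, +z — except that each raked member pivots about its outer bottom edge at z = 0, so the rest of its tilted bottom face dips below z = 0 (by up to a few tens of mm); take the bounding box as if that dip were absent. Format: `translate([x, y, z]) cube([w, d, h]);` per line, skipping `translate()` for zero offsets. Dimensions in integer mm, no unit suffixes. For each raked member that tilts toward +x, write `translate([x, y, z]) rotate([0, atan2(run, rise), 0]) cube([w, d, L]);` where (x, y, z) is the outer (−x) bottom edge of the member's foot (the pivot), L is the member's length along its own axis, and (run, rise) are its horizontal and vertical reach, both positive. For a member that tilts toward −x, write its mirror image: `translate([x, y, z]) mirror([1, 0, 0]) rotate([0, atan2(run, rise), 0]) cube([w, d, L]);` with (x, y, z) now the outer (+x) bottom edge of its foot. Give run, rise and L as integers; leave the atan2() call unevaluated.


translate([180, 0, 525]) cube([112, 952, 74]);
translate([0, 60, 0]) rotate([0, atan2(180, 525), 0]) cube([38, 38, 555]);
translate([472, 60, 0]) mirror([1, 0, 0]) rotate([0, atan2(180, 525), 0]) cube([38, 38, 555]);
translate([0, 854, 0]) rotate([0, atan2(180, 525), 0]) cube([38, 38, 555]);
translate([472, 854, 0]) mirror([1, 0, 0]) rotate([0, atan2(180, 525), 0]) cube([38, 38, 555]);


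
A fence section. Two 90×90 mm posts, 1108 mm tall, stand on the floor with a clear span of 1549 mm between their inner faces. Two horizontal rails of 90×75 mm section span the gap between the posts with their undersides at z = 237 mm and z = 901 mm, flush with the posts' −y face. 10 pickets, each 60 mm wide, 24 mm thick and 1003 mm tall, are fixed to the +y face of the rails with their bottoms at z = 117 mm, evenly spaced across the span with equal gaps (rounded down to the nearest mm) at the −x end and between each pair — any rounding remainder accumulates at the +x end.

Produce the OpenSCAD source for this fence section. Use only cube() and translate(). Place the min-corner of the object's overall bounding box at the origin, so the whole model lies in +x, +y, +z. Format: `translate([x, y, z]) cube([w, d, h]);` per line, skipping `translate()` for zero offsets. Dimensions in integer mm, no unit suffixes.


cube([90, 90, 1108]);
translate([1639, 0, 0]) cube([90, 90, 1108]);
translate([90, 0, 237]) cube([1549, 90, 75]);
translate([90, 0, 901]) cube([1549, 90, 75]);
translate([176, 90, 117]) cube([60, 24, 1003]);
translate([322, 90, 117]) cube([60, 24, 1003]);
translate([468, 90, 117]) cube([60, 24, 1003]);
translate([614, 90, 117]) cube([60, 24, 1003]);
translate([760, 90, 117]) cube([60, 24, 1003]);
translate([906, 90, 117]) cube([60, 24, 1003]);
translate([1052, 90, 117]) cube([60, 24, 1003]);
translate([1198, 90, 117]) cube([60, 24, 1003]);
translate([1344, 90, 117]) cube([60, 24, 1003]);
translate([1490, 90, 117]) cube([60, 24, 1003]);


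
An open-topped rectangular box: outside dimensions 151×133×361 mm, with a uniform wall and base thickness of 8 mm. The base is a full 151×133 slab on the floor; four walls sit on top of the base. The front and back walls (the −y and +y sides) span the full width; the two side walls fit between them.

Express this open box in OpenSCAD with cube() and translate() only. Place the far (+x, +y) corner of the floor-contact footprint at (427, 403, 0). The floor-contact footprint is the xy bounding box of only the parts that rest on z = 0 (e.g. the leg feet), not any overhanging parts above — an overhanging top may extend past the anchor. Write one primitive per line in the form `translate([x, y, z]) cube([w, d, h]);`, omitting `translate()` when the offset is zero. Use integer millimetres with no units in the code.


translate([276, 270, 0]) cube([151, 133, 8]);
translate([276, 270, 8]) cube([151, 8, 353]);
translate([276, 395, 8]) cube([151, 8, 353]);
translate([276, 278, 8]) cube([8, 117, 353]);
translate([419, 278, 8]) cube([8, 117, 353]);


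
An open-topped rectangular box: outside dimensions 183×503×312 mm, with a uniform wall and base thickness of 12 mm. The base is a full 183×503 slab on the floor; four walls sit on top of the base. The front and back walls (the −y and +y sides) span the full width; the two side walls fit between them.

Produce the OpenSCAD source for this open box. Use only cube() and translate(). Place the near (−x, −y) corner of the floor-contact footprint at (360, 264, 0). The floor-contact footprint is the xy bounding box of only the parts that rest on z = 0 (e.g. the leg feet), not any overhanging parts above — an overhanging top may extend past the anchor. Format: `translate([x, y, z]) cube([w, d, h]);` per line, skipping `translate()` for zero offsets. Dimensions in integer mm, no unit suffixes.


translate([360, 264, 0]) cube([183, 503, 12]);
translate([360, 264, 12]) cube([183, 12, 300]);
translate([360, 755, 12]) cube([183, 12, 300]);
translate([360, 276, 12]) cube([12, 479, 300]);
translate([531, 276, 12]) cube([12, 479, 300]);


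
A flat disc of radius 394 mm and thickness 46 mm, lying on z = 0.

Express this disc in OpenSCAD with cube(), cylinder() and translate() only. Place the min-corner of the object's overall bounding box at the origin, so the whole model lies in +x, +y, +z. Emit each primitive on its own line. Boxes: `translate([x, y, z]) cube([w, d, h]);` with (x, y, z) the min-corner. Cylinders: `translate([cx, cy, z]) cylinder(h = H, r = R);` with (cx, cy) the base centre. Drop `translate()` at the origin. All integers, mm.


translate([394, 394, 0]) cylinder(h = 46, r = 394);


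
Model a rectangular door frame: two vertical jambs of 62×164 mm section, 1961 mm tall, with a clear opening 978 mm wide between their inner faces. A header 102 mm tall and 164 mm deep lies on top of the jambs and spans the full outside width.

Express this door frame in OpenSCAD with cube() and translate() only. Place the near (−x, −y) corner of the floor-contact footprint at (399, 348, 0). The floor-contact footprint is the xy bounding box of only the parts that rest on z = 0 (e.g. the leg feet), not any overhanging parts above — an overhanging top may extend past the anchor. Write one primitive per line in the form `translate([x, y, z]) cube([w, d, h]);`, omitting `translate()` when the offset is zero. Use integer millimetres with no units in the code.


translate([399, 348, 0]) cube([62, 164, 1961]);
translate([1439, 348, 0]) cube([62, 164, 1961]);
translate([399, 348, 1961]) cube([1102, 164, 102]);


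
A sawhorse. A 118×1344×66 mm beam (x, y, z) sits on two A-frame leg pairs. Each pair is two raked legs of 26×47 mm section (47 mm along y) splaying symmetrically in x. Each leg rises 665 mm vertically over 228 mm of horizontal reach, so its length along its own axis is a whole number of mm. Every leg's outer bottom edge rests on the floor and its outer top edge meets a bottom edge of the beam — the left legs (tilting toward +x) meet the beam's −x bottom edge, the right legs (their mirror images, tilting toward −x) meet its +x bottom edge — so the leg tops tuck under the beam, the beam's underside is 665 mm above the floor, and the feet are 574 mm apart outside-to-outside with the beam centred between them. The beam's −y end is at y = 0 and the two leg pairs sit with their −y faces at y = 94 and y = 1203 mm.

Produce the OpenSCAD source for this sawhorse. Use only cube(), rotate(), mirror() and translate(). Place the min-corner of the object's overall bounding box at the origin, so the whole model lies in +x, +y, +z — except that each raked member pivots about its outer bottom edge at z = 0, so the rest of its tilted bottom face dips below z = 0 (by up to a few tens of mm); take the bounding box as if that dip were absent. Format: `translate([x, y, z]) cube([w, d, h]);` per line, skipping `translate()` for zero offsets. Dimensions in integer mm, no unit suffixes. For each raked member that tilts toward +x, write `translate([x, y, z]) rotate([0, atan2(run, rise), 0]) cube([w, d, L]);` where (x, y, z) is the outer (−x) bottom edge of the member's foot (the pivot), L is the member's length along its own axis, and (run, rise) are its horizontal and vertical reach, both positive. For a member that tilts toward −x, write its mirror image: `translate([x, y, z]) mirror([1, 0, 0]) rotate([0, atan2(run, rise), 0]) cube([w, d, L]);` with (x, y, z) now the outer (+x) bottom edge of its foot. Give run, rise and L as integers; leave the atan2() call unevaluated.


translate([228, 0, 665]) cube([118, 1344, 66]);
translate([0, 94, 0]) rotate([0, atan2(228, 665), 0]) cube([26, 47, 703]);
translate([574, 94, 0]) mirror([1, 0, 0]) rotate([0, atan2(228, 665), 0]) cube([26, 47, 703]);
translate([0, 1203, 0]) rotate([0, atan2(228, 665), 0]) cube([26, 47, 703]);
translate([574, 1203, 0]) mirror([1, 0, 0]) rotate([0, atan2(228, 665), 0]) cube([26, 47, 703]);


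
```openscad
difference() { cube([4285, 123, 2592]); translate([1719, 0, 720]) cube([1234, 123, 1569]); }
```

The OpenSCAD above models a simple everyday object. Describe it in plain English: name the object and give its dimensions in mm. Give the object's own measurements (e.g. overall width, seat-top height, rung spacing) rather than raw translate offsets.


A wall 4285 mm long (x), 123 mm thick (y), 2592 mm tall, with a rectangular window opening cut through it. The opening is 1234 mm wide and 1569 mm tall; its sill is at z = 720 mm and its near (−x) edge is 1719 mm from the wall's −x end. The opening passes through the full wall thickness.


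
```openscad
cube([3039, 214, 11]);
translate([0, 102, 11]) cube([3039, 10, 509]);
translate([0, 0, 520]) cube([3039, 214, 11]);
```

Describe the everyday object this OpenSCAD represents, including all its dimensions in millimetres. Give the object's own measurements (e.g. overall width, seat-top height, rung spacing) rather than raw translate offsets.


An I-beam lying along x, 3039 mm long. Overall section height 531 mm. Two flanges 214 mm wide (y) and 11 mm thick, one on the floor and one at the top; a web 10 mm thick runs between them, centred on the flange width.


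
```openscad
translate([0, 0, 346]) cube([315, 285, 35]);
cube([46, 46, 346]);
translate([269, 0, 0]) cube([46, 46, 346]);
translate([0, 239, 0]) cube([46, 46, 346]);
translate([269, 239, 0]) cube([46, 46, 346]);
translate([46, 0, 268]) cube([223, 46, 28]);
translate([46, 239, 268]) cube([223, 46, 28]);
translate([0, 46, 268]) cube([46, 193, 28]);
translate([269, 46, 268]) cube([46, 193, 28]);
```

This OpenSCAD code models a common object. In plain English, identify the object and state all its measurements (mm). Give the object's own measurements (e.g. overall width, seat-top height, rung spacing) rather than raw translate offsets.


A simple wooden stool: a rectangular seat 315 mm (x) by 285 mm (y), 35 mm thick, top face at z = 381 mm, on four square legs, each 46×46 mm in cross-section. The legs rest on z = 0, each flush with a corner of the seat. Four stretchers, 46 mm wide and 28 mm tall, connect adjacent legs with their undersides at z = 268 mm, each running between the inner faces of the legs it joins and aligned with the legs' outer faces on the other axis.


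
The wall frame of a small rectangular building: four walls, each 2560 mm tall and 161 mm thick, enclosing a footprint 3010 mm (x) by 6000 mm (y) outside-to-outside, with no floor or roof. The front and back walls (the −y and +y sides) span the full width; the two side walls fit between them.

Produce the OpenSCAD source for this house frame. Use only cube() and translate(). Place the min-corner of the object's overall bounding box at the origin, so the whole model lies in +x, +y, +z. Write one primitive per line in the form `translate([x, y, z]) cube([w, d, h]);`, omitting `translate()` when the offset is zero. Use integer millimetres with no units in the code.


cube([3010, 161, 2560]);
translate([0, 5839, 0]) cube([3010, 161, 2560]);
translate([0, 161, 0]) cube([161, 5678, 2560]);
translate([2849, 161, 0]) cube([161, 5678, 2560]);


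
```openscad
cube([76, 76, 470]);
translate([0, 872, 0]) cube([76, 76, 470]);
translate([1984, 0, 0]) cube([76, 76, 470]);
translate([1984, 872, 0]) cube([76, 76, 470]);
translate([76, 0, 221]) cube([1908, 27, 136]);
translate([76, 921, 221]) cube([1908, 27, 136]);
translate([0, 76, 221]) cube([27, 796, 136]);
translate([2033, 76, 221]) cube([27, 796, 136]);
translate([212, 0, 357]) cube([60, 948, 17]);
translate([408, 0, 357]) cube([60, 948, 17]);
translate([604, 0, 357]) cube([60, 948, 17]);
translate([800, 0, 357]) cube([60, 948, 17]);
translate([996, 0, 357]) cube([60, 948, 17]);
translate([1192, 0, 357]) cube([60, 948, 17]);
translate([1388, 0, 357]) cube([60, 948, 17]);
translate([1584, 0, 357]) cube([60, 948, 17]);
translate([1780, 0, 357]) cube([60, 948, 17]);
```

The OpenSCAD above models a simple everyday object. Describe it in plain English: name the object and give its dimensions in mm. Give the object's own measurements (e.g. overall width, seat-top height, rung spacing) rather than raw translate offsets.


A bed frame 2060 mm long (x) by 948 mm wide (y). Four 76×76 mm corner posts, 470 mm tall, at the corners of the footprint. Four rails of 27 mm thickness and 136 mm height run between adjacent posts with their undersides at z = 221 mm, their outer faces flush with the outside of the frame (the two x-running rails run between the posts' inner faces; the two y-running rails run between the posts' inner faces). 9 slats, each 60 mm wide (x) and 17 mm thick, lie across the top of the two x-running rails, running the full 948 mm width of the frame in y; along x they sit between the end posts with a 136 mm gap after the −x posts and between neighbouring slats, leaving 144 mm before the +x posts.


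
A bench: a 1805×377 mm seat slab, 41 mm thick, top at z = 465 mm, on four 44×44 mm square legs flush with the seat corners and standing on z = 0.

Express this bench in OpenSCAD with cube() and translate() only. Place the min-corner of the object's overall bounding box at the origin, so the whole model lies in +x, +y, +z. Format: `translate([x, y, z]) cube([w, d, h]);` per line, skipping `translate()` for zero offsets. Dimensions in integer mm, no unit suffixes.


// leg_h = 465 − 41 = 424
translate([0, 0, 424]) cube([1805, 377, 41]);
cube([44, 44, 424]);
translate([0, 333, 0]) cube([44, 44, 424]);
translate([1761, 0, 0]) cube([44, 44, 424]);
translate([1761, 333, 0]) cube([44, 44, 424]);


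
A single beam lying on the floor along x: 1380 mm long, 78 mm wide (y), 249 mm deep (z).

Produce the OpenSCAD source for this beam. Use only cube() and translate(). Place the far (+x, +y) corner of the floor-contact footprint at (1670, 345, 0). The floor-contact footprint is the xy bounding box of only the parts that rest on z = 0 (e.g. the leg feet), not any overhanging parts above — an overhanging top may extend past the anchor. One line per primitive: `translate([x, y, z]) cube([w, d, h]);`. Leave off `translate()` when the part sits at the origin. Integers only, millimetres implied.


translate([290, 267, 0]) cube([1380, 78, 249]);


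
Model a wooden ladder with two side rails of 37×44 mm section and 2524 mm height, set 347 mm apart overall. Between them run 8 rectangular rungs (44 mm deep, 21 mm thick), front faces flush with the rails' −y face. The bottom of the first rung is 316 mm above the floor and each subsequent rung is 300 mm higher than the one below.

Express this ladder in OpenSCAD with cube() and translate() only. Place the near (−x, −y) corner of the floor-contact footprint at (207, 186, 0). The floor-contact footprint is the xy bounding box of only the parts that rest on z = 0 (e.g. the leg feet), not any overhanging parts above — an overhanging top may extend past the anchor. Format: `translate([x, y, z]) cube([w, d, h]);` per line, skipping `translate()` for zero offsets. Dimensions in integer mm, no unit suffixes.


// rung span = 347 - 2*37 = 273
// rung[k] z = 316 + k*300
translate([207, 186, 0]) cube([37, 44, 2524]);
translate([517, 186, 0]) cube([37, 44, 2524]);
translate([244, 186, 316]) cube([273, 44, 21]);
translate([244, 186, 616]) cube([273, 44, 21]);
translate([244, 186, 916]) cube([273, 44, 21]);
translate([244, 186, 1216]) cube([273, 44, 21]);
translate([244, 186, 1516]) cube([273, 44, 21]);
translate([244, 186, 1816]) cube([273, 44, 21]);
translate([244, 186, 2116]) cube([273, 44, 21]);
translate([244, 186, 2416]) cube([273, 44, 21]);


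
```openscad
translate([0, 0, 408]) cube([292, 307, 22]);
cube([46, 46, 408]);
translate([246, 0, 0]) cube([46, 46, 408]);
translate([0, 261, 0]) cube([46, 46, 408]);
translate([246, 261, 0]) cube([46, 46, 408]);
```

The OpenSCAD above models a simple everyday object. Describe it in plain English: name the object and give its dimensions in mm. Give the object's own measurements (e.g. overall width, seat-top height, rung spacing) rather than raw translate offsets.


A four-legged stool. The seat is a 292×307×22 mm slab whose top surface is at z = 430 mm; four square legs, each 46×46 mm in cross-section, run from the floor (z = 0) to the underside of the seat, each flush with a corner of the seat.


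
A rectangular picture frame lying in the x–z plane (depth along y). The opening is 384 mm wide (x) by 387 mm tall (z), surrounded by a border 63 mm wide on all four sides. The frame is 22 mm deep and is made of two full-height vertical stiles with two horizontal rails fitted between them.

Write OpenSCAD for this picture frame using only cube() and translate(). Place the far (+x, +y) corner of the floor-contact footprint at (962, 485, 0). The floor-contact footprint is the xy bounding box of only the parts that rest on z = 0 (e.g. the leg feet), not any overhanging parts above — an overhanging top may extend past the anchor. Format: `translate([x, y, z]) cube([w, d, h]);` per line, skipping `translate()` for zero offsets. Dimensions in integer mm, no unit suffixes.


translate([452, 463, 0]) cube([63, 22, 513]);
translate([899, 463, 0]) cube([63, 22, 513]);
translate([515, 463, 0]) cube([384, 22, 63]);
translate([515, 463, 450]) cube([384, 22, 63]);


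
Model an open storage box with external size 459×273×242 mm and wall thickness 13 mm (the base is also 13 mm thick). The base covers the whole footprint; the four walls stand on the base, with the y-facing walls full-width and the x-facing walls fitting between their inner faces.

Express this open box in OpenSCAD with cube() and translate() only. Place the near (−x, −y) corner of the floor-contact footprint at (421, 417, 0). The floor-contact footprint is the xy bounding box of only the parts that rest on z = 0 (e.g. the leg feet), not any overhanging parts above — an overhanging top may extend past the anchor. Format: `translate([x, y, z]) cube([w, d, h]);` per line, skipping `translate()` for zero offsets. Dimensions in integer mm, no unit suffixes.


translate([421, 417, 0]) cube([459, 273, 13]);
translate([421, 417, 13]) cube([459, 13, 229]);
translate([421, 677, 13]) cube([459, 13, 229]);
translate([421, 430, 13]) cube([13, 247, 229]);
translate([867, 430, 13]) cube([13, 247, 229]);


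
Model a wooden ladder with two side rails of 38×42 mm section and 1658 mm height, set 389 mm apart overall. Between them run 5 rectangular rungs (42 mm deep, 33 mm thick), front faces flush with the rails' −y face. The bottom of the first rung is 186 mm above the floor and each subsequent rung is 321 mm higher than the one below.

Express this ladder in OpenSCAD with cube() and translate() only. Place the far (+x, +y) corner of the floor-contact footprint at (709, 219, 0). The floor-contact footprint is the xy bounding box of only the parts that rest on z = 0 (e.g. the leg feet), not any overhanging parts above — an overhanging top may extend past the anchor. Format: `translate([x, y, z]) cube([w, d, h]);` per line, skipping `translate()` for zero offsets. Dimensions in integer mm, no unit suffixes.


translate([320, 177, 0]) cube([38, 42, 1658]);
translate([671, 177, 0]) cube([38, 42, 1658]);
translate([358, 177, 186]) cube([313, 42, 33]);
translate([358, 177, 507]) cube([313, 42, 33]);
translate([358, 177, 828]) cube([313, 42, 33]);
translate([358, 177, 1149]) cube([313, 42, 33]);
translate([358, 177, 1470]) cube([313, 42, 33]);


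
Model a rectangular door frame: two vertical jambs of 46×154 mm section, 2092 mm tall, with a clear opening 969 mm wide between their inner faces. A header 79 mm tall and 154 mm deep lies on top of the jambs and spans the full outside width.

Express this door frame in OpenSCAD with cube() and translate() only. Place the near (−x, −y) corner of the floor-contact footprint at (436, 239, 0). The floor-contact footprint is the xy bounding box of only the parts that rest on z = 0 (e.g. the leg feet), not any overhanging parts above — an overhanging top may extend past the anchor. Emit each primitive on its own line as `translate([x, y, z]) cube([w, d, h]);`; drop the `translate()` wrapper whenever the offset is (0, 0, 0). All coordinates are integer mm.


translate([436, 239, 0]) cube([46, 154, 2092]);
translate([1451, 239, 0]) cube([46, 154, 2092]);
translate([436, 239, 2092]) cube([1061, 154, 79]);


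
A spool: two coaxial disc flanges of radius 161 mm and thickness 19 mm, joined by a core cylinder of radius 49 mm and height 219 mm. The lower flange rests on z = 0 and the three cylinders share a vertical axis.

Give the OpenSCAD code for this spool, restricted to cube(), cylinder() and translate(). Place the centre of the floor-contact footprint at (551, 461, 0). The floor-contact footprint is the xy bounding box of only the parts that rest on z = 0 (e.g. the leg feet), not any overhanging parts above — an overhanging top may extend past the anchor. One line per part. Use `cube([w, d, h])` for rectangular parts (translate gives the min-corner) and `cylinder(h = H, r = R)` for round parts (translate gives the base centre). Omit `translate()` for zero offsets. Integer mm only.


translate([551, 461, 0]) cylinder(h = 19, r = 161);
translate([551, 461, 19]) cylinder(h = 219, r = 49);
translate([551, 461, 238]) cylinder(h = 19, r = 161);


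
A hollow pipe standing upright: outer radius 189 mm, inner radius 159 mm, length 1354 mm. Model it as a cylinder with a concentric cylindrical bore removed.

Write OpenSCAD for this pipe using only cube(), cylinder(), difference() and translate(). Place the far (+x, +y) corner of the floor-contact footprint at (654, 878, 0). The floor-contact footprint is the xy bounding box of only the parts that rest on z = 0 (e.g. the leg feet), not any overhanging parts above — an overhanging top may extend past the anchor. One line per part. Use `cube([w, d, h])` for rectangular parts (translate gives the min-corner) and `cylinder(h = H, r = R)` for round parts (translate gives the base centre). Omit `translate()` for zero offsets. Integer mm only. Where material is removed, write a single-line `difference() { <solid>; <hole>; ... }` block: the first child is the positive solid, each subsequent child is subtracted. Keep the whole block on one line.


difference() { translate([465, 689, 0]) cylinder(h = 1354, r = 189); translate([465, 689, 0]) cylinder(h = 1354, r = 159); }


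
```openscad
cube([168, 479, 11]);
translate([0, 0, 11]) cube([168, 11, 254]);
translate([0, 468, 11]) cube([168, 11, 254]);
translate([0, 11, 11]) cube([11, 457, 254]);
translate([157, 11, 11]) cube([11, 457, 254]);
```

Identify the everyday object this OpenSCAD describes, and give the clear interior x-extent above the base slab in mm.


An open box. The internal width is 146 mm.

A 168×479 base slab with four walls standing on it — an open box. The base is 168 mm wide and the walls are 11 mm thick, so the internal width is 168 − 2 × 11 = 146 mm.


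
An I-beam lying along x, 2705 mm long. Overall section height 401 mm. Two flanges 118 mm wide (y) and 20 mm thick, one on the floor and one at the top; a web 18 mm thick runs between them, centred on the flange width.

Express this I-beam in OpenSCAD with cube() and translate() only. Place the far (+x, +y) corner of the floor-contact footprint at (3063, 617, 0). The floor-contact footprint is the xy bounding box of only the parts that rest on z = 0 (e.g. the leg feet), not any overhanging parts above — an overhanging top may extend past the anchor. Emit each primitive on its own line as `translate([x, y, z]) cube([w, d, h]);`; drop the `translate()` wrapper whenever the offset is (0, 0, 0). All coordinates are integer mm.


translate([358, 499, 0]) cube([2705, 118, 20]);
translate([358, 549, 20]) cube([2705, 18, 361]);
translate([358, 499, 381]) cube([2705, 118, 20]);


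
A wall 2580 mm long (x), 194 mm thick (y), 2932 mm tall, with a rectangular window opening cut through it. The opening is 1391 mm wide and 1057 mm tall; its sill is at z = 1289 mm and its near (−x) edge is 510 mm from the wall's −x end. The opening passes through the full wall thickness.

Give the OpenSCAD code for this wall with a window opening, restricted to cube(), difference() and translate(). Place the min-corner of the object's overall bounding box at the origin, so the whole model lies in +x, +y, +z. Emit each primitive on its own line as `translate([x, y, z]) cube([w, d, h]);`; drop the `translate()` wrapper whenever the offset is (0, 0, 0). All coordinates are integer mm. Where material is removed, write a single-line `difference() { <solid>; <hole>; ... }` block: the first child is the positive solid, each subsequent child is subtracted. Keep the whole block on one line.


difference() { cube([2580, 194, 2932]); translate([510, 0, 1289]) cube([1391, 194, 1057]); }
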